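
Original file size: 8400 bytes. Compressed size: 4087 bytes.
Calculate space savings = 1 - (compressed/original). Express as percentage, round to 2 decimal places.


ratio = compressed/original = 4087/8400 = 0.486548
savings = 1 - ratio = 1 - 0.486548 = 0.513452
as a percentage: 0.513452 * 100 = 51.35%

Space savings = 1 - 4087/8400 = 51.35%


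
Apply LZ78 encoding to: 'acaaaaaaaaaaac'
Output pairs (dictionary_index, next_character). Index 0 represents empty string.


LZ78 encoding steps:
Dictionary: {0: ''}
Step 1: w='' (idx 0), next='a' -> output (0, 'a'), add 'a' as idx 1
Step 2: w='' (idx 0), next='c' -> output (0, 'c'), add 'c' as idx 2
Step 3: w='a' (idx 1), next='a' -> output (1, 'a'), add 'aa' as idx 3
Step 4: w='aa' (idx 3), next='a' -> output (3, 'a'), add 'aaa' as idx 4
Step 5: w='aaa' (idx 4), next='a' -> output (4, 'a'), add 'aaaa' as idx 5
Step 6: w='aa' (idx 3), next='c' -> output (3, 'c'), add 'aac' as idx 6


Encoded: [(0, 'a'), (0, 'c'), (1, 'a'), (3, 'a'), (4, 'a'), (3, 'c')]


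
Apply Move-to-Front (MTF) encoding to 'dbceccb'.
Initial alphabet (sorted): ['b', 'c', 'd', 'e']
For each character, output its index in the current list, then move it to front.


MTF encoding:
'd': index 2 in ['b', 'c', 'd', 'e'] -> ['d', 'b', 'c', 'e']
'b': index 1 in ['d', 'b', 'c', 'e'] -> ['b', 'd', 'c', 'e']
'c': index 2 in ['b', 'd', 'c', 'e'] -> ['c', 'b', 'd', 'e']
'e': index 3 in ['c', 'b', 'd', 'e'] -> ['e', 'c', 'b', 'd']
'c': index 1 in ['e', 'c', 'b', 'd'] -> ['c', 'e', 'b', 'd']
'c': index 0 in ['c', 'e', 'b', 'd'] -> ['c', 'e', 'b', 'd']
'b': index 2 in ['c', 'e', 'b', 'd'] -> ['b', 'c', 'e', 'd']


Output: [2, 1, 2, 3, 1, 0, 2]


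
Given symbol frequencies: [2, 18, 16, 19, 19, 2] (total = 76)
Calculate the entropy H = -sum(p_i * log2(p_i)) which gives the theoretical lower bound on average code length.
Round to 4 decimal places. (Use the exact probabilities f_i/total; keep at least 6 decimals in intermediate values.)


Per-symbol terms -p_i * log2(p_i) with p_i = f_i/76:
  p = 2/76 = 0.026316: log2(p) = -5.247928, -p*log2(p) = 0.138103
  p = 18/76 = 0.236842: log2(p) = -2.078003, -p*log2(p) = 0.492158
  p = 16/76 = 0.210526: log2(p) = -2.247928, -p*log2(p) = 0.473248
  p = 19/76 = 0.250000: log2(p) = -2.000000, -p*log2(p) = 0.500000
  p = 19/76 = 0.250000: log2(p) = -2.000000, -p*log2(p) = 0.500000
  p = 2/76 = 0.026316: log2(p) = -5.247928, -p*log2(p) = 0.138103
H = 0.138103 + 0.492158 + 0.473248 + 0.500000 + 0.500000 + 0.138103 = 2.241612

H = 2.2416 bits/symbol


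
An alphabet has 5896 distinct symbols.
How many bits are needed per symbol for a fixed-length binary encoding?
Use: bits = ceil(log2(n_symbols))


log2(5896) = 12.5255
Bracket: 2^12 = 4096 < 5896 <= 2^13 = 8192
So ceil(log2(5896)) = 13

bits = ceil(log2(5896)) = ceil(12.5255) = 13 bits


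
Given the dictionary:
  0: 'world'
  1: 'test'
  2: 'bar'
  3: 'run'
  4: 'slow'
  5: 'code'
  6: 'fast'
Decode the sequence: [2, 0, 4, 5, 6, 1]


Look up each index in the dictionary:
  2 -> 'bar'
  0 -> 'world'
  4 -> 'slow'
  5 -> 'code'
  6 -> 'fast'
  1 -> 'test'

Decoded: "bar world slow code fast test"


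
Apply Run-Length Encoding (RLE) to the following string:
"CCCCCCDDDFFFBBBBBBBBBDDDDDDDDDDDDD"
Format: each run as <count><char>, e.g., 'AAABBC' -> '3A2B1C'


Scanning runs left to right:
  i=0: run of 'C' x 6 -> '6C'
  i=6: run of 'D' x 3 -> '3D'
  i=9: run of 'F' x 3 -> '3F'
  i=12: run of 'B' x 9 -> '9B'
  i=21: run of 'D' x 13 -> '13D'

RLE = 6C3D3F9B13D


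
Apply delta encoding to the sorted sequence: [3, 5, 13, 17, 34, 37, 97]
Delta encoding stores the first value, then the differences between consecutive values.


First value: 3
Deltas:
  5 - 3 = 2
  13 - 5 = 8
  17 - 13 = 4
  34 - 17 = 17
  37 - 34 = 3
  97 - 37 = 60


Delta encoded: [3, 2, 8, 4, 17, 3, 60]


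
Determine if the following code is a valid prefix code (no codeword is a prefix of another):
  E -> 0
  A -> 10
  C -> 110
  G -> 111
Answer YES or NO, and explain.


Checking each pair (does one codeword prefix another?):
  E='0' vs A='10': no prefix
  E='0' vs C='110': no prefix
  E='0' vs G='111': no prefix
  A='10' vs E='0': no prefix
  A='10' vs C='110': no prefix
  A='10' vs G='111': no prefix
  C='110' vs E='0': no prefix
  C='110' vs A='10': no prefix
  C='110' vs G='111': no prefix
  G='111' vs E='0': no prefix
  G='111' vs A='10': no prefix
  G='111' vs C='110': no prefix
No violation found over all pairs.

YES -- this is a valid prefix code. No codeword is a prefix of any other codeword.


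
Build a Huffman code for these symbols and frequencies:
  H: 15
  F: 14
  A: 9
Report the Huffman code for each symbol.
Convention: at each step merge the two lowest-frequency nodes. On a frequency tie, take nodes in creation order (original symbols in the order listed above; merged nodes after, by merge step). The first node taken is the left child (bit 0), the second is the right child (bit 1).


Huffman tree construction:
Step 1: Merge A(9) + F(14) = 23
Step 2: Merge H(15) + (A+F)(23) = 38
Read each symbol's code off the tree from the root (left child = 0, right child = 1).

Codes:
  H: 0 (length 1)
  F: 11 (length 2)
  A: 10 (length 2)
Average code length: 61/38 = 1.6053 bits/symbol


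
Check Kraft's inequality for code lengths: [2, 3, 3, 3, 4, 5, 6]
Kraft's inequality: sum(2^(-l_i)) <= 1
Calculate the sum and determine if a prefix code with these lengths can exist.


Sum = 2^(-2) + 2^(-3) + 2^(-3) + 2^(-3) + 2^(-4) + 2^(-5) + 2^(-6)
    = 0.25 + 0.125 + 0.125 + 0.125 + 0.0625 + 0.03125 + 0.015625
    = 47/64 = 0.734375
Since 0.734375 <= 1, Kraft's inequality IS satisfied.
A prefix code with these lengths CAN exist.

Kraft sum = 0.734375. Satisfied.


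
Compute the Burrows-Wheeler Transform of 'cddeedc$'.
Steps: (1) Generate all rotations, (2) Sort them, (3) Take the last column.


Rotations (sorted):
  0: $cddeedc -> last char: c
  1: c$cddeed -> last char: d
  2: cddeedc$ -> last char: $
  3: dc$cddee -> last char: e
  4: ddeedc$c -> last char: c
  5: deedc$cd -> last char: d
  6: edc$cdde -> last char: e
  7: eedc$cdd -> last char: d


BWT = cd$ecded


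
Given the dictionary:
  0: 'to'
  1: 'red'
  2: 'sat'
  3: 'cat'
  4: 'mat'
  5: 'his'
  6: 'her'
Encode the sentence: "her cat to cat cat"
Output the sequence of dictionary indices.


Look up each word in the dictionary:
  'her' -> 6
  'cat' -> 3
  'to' -> 0
  'cat' -> 3
  'cat' -> 3

Encoded: [6, 3, 0, 3, 3]


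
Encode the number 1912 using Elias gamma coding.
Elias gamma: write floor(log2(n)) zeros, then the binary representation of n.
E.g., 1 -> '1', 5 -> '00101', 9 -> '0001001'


num_bits = floor(log2(1912)) + 1 = 11
leading_zeros = num_bits - 1 = 10
binary(1912) = 11101111000

Elias gamma(1912) = '0000000000' + '11101111000' = 000000000011101111000 (21 bits)


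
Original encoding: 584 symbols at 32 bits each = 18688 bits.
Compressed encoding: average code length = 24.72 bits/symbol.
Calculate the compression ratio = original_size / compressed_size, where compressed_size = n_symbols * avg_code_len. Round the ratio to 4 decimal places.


original_size = n_symbols * orig_bits = 584 * 32 = 18688 bits
compressed_size = n_symbols * avg_code_len = 584 * 24.72 = 14436.48 bits
ratio = original_size / compressed_size = 18688 / 14436.48 = 1.2945

Compression ratio = 1.2945


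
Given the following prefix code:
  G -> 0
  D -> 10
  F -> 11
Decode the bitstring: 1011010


Decoding step by step:
Bits 10 -> D
Bits 11 -> F
Bits 0 -> G
Bits 10 -> D


Decoded message: DFGD


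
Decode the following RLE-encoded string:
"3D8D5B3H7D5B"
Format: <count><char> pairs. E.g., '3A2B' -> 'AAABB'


Expanding each <count><char> pair:
  3D -> 'DDD'
  8D -> 'DDDDDDDD'
  5B -> 'BBBBB'
  3H -> 'HHH'
  7D -> 'DDDDDDD'
  5B -> 'BBBBB'

Decoded = DDDDDDDDDDDBBBBBHHHDDDDDDDBBBBB


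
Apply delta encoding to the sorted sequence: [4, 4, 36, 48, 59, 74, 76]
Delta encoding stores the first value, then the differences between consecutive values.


First value: 4
Deltas:
  4 - 4 = 0
  36 - 4 = 32
  48 - 36 = 12
  59 - 48 = 11
  74 - 59 = 15
  76 - 74 = 2


Delta encoded: [4, 0, 32, 12, 11, 15, 2]


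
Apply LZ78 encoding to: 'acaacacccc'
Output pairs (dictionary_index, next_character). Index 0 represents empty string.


LZ78 encoding steps:
Dictionary: {0: ''}
Step 1: w='' (idx 0), next='a' -> output (0, 'a'), add 'a' as idx 1
Step 2: w='' (idx 0), next='c' -> output (0, 'c'), add 'c' as idx 2
Step 3: w='a' (idx 1), next='a' -> output (1, 'a'), add 'aa' as idx 3
Step 4: w='c' (idx 2), next='a' -> output (2, 'a'), add 'ca' as idx 4
Step 5: w='c' (idx 2), next='c' -> output (2, 'c'), add 'cc' as idx 5
Step 6: w='cc' (idx 5), end of input -> output (5, '')


Encoded: [(0, 'a'), (0, 'c'), (1, 'a'), (2, 'a'), (2, 'c'), (5, '')]


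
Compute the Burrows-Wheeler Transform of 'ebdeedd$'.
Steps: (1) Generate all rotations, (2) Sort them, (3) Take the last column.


Rotations (sorted):
  0: $ebdeedd -> last char: d
  1: bdeedd$e -> last char: e
  2: d$ebdeed -> last char: d
  3: dd$ebdee -> last char: e
  4: deedd$eb -> last char: b
  5: ebdeedd$ -> last char: $
  6: edd$ebde -> last char: e
  7: eedd$ebd -> last char: d


BWT = dedeb$ed


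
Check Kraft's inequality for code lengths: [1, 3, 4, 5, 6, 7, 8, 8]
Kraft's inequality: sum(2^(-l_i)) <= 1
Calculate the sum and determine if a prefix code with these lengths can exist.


Sum = 2^(-1) + 2^(-3) + 2^(-4) + 2^(-5) + 2^(-6) + 2^(-7) + 2^(-8) + 2^(-8)
    = 0.5 + 0.125 + 0.0625 + 0.03125 + 0.015625 + 0.0078125 + 0.00390625 + 0.00390625
    = 192/256 = 0.75
Since 0.75 <= 1, Kraft's inequality IS satisfied.
A prefix code with these lengths CAN exist.

Kraft sum = 0.75. Satisfied.


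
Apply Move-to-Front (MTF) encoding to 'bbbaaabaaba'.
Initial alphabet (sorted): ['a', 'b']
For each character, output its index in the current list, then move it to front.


MTF encoding:
'b': index 1 in ['a', 'b'] -> ['b', 'a']
'b': index 0 in ['b', 'a'] -> ['b', 'a']
'b': index 0 in ['b', 'a'] -> ['b', 'a']
'a': index 1 in ['b', 'a'] -> ['a', 'b']
'a': index 0 in ['a', 'b'] -> ['a', 'b']
'a': index 0 in ['a', 'b'] -> ['a', 'b']
'b': index 1 in ['a', 'b'] -> ['b', 'a']
'a': index 1 in ['b', 'a'] -> ['a', 'b']
'a': index 0 in ['a', 'b'] -> ['a', 'b']
'b': index 1 in ['a', 'b'] -> ['b', 'a']
'a': index 1 in ['b', 'a'] -> ['a', 'b']


Output: [1, 0, 0, 1, 0, 0, 1, 1, 0, 1, 1]


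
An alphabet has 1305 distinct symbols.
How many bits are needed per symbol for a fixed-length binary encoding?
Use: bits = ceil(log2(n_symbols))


log2(1305) = 10.3498
Bracket: 2^10 = 1024 < 1305 <= 2^11 = 2048
So ceil(log2(1305)) = 11

bits = ceil(log2(1305)) = ceil(10.3498) = 11 bits


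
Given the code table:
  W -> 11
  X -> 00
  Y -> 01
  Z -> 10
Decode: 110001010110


Decoding:
11 -> W
00 -> X
01 -> Y
01 -> Y
01 -> Y
10 -> Z


Result: WXYYYZ


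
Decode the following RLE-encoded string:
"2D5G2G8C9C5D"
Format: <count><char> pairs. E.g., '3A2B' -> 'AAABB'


Expanding each <count><char> pair:
  2D -> 'DD'
  5G -> 'GGGGG'
  2G -> 'GG'
  8C -> 'CCCCCCCC'
  9C -> 'CCCCCCCCC'
  5D -> 'DDDDD'

Decoded = DDGGGGGGGCCCCCCCCCCCCCCCCCDDDDD


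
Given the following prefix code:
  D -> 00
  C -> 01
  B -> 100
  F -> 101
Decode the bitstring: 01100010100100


Decoding step by step:
Bits 01 -> C
Bits 100 -> B
Bits 01 -> C
Bits 01 -> C
Bits 00 -> D
Bits 100 -> B


Decoded message: CBCCDB


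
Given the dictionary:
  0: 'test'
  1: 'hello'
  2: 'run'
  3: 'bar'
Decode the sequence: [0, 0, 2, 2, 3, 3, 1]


Look up each index in the dictionary:
  0 -> 'test'
  0 -> 'test'
  2 -> 'run'
  2 -> 'run'
  3 -> 'bar'
  3 -> 'bar'
  1 -> 'hello'

Decoded: "test test run run bar bar hello"


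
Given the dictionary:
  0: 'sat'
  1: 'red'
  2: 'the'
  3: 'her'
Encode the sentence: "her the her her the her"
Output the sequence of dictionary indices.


Look up each word in the dictionary:
  'her' -> 3
  'the' -> 2
  'her' -> 3
  'her' -> 3
  'the' -> 2
  'her' -> 3

Encoded: [3, 2, 3, 3, 2, 3]


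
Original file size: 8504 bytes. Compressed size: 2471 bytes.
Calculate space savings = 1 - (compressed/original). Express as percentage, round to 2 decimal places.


ratio = compressed/original = 2471/8504 = 0.290569
savings = 1 - ratio = 1 - 0.290569 = 0.709431
as a percentage: 0.709431 * 100 = 70.94%

Space savings = 1 - 2471/8504 = 70.94%


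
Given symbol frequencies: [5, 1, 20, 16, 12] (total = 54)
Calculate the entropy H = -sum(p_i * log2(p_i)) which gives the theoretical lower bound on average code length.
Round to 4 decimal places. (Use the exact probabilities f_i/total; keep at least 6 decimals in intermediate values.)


Per-symbol terms -p_i * log2(p_i) with p_i = f_i/54:
  p = 5/54 = 0.092593: log2(p) = -3.432959, -p*log2(p) = 0.317867
  p = 1/54 = 0.018519: log2(p) = -5.754888, -p*log2(p) = 0.106572
  p = 20/54 = 0.370370: log2(p) = -1.432959, -p*log2(p) = 0.530726
  p = 16/54 = 0.296296: log2(p) = -1.754888, -p*log2(p) = 0.519967
  p = 12/54 = 0.222222: log2(p) = -2.169925, -p*log2(p) = 0.482206
H = 0.317867 + 0.106572 + 0.530726 + 0.519967 + 0.482206 = 1.957338

H = 1.9573 bits/symbol


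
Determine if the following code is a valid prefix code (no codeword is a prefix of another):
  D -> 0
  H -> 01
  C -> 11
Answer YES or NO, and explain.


Checking each pair (does one codeword prefix another?):
  D='0' vs H='01': prefix -- VIOLATION

NO -- this is NOT a valid prefix code. D (0) is a prefix of H (01).


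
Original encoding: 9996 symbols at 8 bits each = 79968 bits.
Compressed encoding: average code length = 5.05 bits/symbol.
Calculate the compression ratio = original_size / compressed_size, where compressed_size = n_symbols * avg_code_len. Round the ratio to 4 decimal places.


original_size = n_symbols * orig_bits = 9996 * 8 = 79968 bits
compressed_size = n_symbols * avg_code_len = 9996 * 5.05 = 50479.8 bits
ratio = original_size / compressed_size = 79968 / 50479.8 = 1.5842

Compression ratio = 1.5842


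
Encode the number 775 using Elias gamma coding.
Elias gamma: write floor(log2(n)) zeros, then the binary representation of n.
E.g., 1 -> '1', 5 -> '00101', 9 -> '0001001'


num_bits = floor(log2(775)) + 1 = 10
leading_zeros = num_bits - 1 = 9
binary(775) = 1100000111

Elias gamma(775) = '000000000' + '1100000111' = 0000000001100000111 (19 bits)


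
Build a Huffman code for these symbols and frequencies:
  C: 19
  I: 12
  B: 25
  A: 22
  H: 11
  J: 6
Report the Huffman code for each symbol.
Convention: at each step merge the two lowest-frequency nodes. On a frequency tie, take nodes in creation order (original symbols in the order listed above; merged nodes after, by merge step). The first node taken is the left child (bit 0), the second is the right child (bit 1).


Huffman tree construction:
Step 1: Merge J(6) + H(11) = 17
Step 2: Merge I(12) + (J+H)(17) = 29
Step 3: Merge C(19) + A(22) = 41
Step 4: Merge B(25) + (I+(J+H))(29) = 54
Step 5: Merge (C+A)(41) + (B+(I+(J+H)))(54) = 95
Read each symbol's code off the tree from the root (left child = 0, right child = 1).

Codes:
  C: 00 (length 2)
  I: 110 (length 3)
  B: 10 (length 2)
  A: 01 (length 2)
  H: 1111 (length 4)
  J: 1110 (length 4)
Average code length: 236/95 = 2.4842 bits/symbol


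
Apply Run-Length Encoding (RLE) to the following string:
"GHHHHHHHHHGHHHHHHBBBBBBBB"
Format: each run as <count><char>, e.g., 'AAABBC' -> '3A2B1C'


Scanning runs left to right:
  i=0: run of 'G' x 1 -> '1G'
  i=1: run of 'H' x 9 -> '9H'
  i=10: run of 'G' x 1 -> '1G'
  i=11: run of 'H' x 6 -> '6H'
  i=17: run of 'B' x 8 -> '8B'

RLE = 1G9H1G6H8B


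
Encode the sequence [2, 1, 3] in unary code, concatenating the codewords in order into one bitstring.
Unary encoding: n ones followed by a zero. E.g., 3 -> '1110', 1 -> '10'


Encode each number as n ones followed by a terminating 0:
  2 -> 110 (3 bits)
  1 -> 10 (2 bits)
  3 -> 1110 (4 bits)
Total length = 3 + 2 + 4 = 9 bits.

Unary([2, 1, 3]) = 110101110 (9 bits)


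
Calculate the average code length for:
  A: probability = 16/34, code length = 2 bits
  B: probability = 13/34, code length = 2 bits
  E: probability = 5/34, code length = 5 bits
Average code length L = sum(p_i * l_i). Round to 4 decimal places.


Weighted contributions p_i * l_i:
  A: (16/34) * 2 = 32/34
  B: (13/34) * 2 = 26/34
  E: (5/34) * 5 = 25/34
Sum = (32 + 26 + 25)/34 = 83/34

L = 83/34 = 2.4412 bits/symbol


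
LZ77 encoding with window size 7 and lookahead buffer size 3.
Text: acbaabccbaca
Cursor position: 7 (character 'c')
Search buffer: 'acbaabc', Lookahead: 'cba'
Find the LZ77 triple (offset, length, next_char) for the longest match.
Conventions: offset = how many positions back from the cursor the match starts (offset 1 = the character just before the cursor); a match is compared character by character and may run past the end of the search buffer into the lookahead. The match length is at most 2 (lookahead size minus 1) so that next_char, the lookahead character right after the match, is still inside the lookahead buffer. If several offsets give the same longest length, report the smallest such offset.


Try each offset into the search buffer:
  offset=1 (pos 6, char 'c'): match length 1
  offset=2 (pos 5, char 'b'): match length 0
  offset=3 (pos 4, char 'a'): match length 0
  offset=4 (pos 3, char 'a'): match length 0
  offset=5 (pos 2, char 'b'): match length 0
  offset=6 (pos 1, char 'c'): match length 2
  offset=7 (pos 0, char 'a'): match length 0
Longest match has length 2 at offset 6.
next_char = character at position 7 + 2 = 9 -> 'a'

Best match: offset=6, length=2 (matching 'cb' starting at position 1)
LZ77 triple: (6, 2, 'a')


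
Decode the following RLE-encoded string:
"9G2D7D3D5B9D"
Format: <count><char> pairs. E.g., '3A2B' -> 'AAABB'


Expanding each <count><char> pair:
  9G -> 'GGGGGGGGG'
  2D -> 'DD'
  7D -> 'DDDDDDD'
  3D -> 'DDD'
  5B -> 'BBBBB'
  9D -> 'DDDDDDDDD'

Decoded = GGGGGGGGGDDDDDDDDDDDDBBBBBDDDDDDDDD


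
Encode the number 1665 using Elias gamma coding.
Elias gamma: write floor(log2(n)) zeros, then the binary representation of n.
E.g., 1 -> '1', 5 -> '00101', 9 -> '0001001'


num_bits = floor(log2(1665)) + 1 = 11
leading_zeros = num_bits - 1 = 10
binary(1665) = 11010000001

Elias gamma(1665) = '0000000000' + '11010000001' = 000000000011010000001 (21 bits)


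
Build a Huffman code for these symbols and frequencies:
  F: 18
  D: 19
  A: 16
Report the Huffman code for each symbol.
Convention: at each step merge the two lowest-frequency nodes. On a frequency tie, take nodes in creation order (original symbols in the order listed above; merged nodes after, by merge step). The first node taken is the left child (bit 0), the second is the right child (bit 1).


Huffman tree construction:
Step 1: Merge A(16) + F(18) = 34
Step 2: Merge D(19) + (A+F)(34) = 53
Read each symbol's code off the tree from the root (left child = 0, right child = 1).

Codes:
  F: 11 (length 2)
  D: 0 (length 1)
  A: 10 (length 2)
Average code length: 87/53 = 1.6415 bits/symbol


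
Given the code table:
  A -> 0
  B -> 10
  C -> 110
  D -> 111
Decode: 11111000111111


Decoding:
111 -> D
110 -> C
0 -> A
0 -> A
111 -> D
111 -> D


Result: DCAADD


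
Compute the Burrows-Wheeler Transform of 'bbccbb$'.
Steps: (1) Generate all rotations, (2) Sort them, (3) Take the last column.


Rotations (sorted):
  0: $bbccbb -> last char: b
  1: b$bbccb -> last char: b
  2: bb$bbcc -> last char: c
  3: bbccbb$ -> last char: $
  4: bccbb$b -> last char: b
  5: cbb$bbc -> last char: c
  6: ccbb$bb -> last char: b


BWT = bbc$bcb


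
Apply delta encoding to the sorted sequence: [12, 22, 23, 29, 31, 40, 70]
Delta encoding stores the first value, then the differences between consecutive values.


First value: 12
Deltas:
  22 - 12 = 10
  23 - 22 = 1
  29 - 23 = 6
  31 - 29 = 2
  40 - 31 = 9
  70 - 40 = 30


Delta encoded: [12, 10, 1, 6, 2, 9, 30]


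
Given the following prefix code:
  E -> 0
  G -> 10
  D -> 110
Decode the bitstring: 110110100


Decoding step by step:
Bits 110 -> D
Bits 110 -> D
Bits 10 -> G
Bits 0 -> E


Decoded message: DDGE


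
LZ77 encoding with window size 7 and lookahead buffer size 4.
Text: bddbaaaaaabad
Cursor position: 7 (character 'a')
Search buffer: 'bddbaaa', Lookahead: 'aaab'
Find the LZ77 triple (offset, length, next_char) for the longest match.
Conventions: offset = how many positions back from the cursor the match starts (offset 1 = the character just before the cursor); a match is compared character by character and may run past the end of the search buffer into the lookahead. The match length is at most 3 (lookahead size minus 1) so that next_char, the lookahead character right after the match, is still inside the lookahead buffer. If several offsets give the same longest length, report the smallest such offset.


Try each offset into the search buffer:
  offset=1 (pos 6, char 'a'): match length 3
  offset=2 (pos 5, char 'a'): match length 3
  offset=3 (pos 4, char 'a'): match length 3
  offset=4 (pos 3, char 'b'): match length 0
  offset=5 (pos 2, char 'd'): match length 0
  offset=6 (pos 1, char 'd'): match length 0
  offset=7 (pos 0, char 'b'): match length 0
Longest match has length 3, found at offsets 1, 2, 3; take the smallest, offset 1.
next_char = character at position 7 + 3 = 10 -> 'b'

Best match: offset=1, length=3 (matching 'aaa' starting at position 6)
LZ77 triple: (1, 3, 'b')


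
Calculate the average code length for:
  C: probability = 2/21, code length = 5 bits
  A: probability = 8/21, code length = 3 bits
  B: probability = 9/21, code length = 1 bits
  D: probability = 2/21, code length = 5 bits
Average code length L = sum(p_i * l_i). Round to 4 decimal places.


Weighted contributions p_i * l_i:
  C: (2/21) * 5 = 10/21
  A: (8/21) * 3 = 24/21
  B: (9/21) * 1 = 9/21
  D: (2/21) * 5 = 10/21
Sum = (10 + 24 + 9 + 10)/21 = 53/21

L = 53/21 = 2.5238 bits/symbol


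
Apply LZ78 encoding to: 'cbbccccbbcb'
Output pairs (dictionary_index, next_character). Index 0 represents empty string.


LZ78 encoding steps:
Dictionary: {0: ''}
Step 1: w='' (idx 0), next='c' -> output (0, 'c'), add 'c' as idx 1
Step 2: w='' (idx 0), next='b' -> output (0, 'b'), add 'b' as idx 2
Step 3: w='b' (idx 2), next='c' -> output (2, 'c'), add 'bc' as idx 3
Step 4: w='c' (idx 1), next='c' -> output (1, 'c'), add 'cc' as idx 4
Step 5: w='c' (idx 1), next='b' -> output (1, 'b'), add 'cb' as idx 5
Step 6: w='bc' (idx 3), next='b' -> output (3, 'b'), add 'bcb' as idx 6


Encoded: [(0, 'c'), (0, 'b'), (2, 'c'), (1, 'c'), (1, 'b'), (3, 'b')]


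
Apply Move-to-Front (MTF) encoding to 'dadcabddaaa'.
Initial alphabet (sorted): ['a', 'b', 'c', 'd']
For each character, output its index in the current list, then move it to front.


MTF encoding:
'd': index 3 in ['a', 'b', 'c', 'd'] -> ['d', 'a', 'b', 'c']
'a': index 1 in ['d', 'a', 'b', 'c'] -> ['a', 'd', 'b', 'c']
'd': index 1 in ['a', 'd', 'b', 'c'] -> ['d', 'a', 'b', 'c']
'c': index 3 in ['d', 'a', 'b', 'c'] -> ['c', 'd', 'a', 'b']
'a': index 2 in ['c', 'd', 'a', 'b'] -> ['a', 'c', 'd', 'b']
'b': index 3 in ['a', 'c', 'd', 'b'] -> ['b', 'a', 'c', 'd']
'd': index 3 in ['b', 'a', 'c', 'd'] -> ['d', 'b', 'a', 'c']
'd': index 0 in ['d', 'b', 'a', 'c'] -> ['d', 'b', 'a', 'c']
'a': index 2 in ['d', 'b', 'a', 'c'] -> ['a', 'd', 'b', 'c']
'a': index 0 in ['a', 'd', 'b', 'c'] -> ['a', 'd', 'b', 'c']
'a': index 0 in ['a', 'd', 'b', 'c'] -> ['a', 'd', 'b', 'c']


Output: [3, 1, 1, 3, 2, 3, 3, 0, 2, 0, 0]


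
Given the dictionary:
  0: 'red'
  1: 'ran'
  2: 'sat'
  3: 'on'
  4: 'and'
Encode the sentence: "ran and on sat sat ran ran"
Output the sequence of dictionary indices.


Look up each word in the dictionary:
  'ran' -> 1
  'and' -> 4
  'on' -> 3
  'sat' -> 2
  'sat' -> 2
  'ran' -> 1
  'ran' -> 1

Encoded: [1, 4, 3, 2, 2, 1, 1]


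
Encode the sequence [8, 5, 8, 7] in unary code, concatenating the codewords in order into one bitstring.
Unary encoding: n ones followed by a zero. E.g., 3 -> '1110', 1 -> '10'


Encode each number as n ones followed by a terminating 0:
  8 -> 111111110 (9 bits)
  5 -> 111110 (6 bits)
  8 -> 111111110 (9 bits)
  7 -> 11111110 (8 bits)
Total length = 9 + 6 + 9 + 8 = 32 bits.

Unary([8, 5, 8, 7]) = 11111111011111011111111011111110 (32 bits)


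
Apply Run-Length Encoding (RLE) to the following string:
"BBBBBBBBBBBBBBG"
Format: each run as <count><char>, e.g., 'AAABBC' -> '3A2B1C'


Scanning runs left to right:
  i=0: run of 'B' x 14 -> '14B'
  i=14: run of 'G' x 1 -> '1G'

RLE = 14B1G


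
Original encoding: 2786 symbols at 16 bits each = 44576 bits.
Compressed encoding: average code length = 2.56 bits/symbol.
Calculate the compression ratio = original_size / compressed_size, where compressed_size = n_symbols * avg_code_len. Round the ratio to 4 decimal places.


original_size = n_symbols * orig_bits = 2786 * 16 = 44576 bits
compressed_size = n_symbols * avg_code_len = 2786 * 2.56 = 7132.16 bits
ratio = original_size / compressed_size = 44576 / 7132.16 = 6.25

Compression ratio = 6.25


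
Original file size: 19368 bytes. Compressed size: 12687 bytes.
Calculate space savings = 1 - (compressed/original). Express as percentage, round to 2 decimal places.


ratio = compressed/original = 12687/19368 = 0.65505
savings = 1 - ratio = 1 - 0.65505 = 0.34495
as a percentage: 0.34495 * 100 = 34.5%

Space savings = 1 - 12687/19368 = 34.5%


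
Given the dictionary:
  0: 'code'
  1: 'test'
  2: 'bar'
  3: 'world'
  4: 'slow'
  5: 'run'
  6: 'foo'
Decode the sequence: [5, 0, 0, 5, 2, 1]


Look up each index in the dictionary:
  5 -> 'run'
  0 -> 'code'
  0 -> 'code'
  5 -> 'run'
  2 -> 'bar'
  1 -> 'test'

Decoded: "run code code run bar test"


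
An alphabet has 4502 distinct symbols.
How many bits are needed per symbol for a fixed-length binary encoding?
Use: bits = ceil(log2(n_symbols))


log2(4502) = 12.1364
Bracket: 2^12 = 4096 < 4502 <= 2^13 = 8192
So ceil(log2(4502)) = 13

bits = ceil(log2(4502)) = ceil(12.1364) = 13 bits


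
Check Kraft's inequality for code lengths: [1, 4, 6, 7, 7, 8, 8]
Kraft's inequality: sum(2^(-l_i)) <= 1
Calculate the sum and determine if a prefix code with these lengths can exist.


Sum = 2^(-1) + 2^(-4) + 2^(-6) + 2^(-7) + 2^(-7) + 2^(-8) + 2^(-8)
    = 0.5 + 0.0625 + 0.015625 + 0.0078125 + 0.0078125 + 0.00390625 + 0.00390625
    = 154/256 = 0.6015625
Since 0.6015625 <= 1, Kraft's inequality IS satisfied.
A prefix code with these lengths CAN exist.

Kraft sum = 0.6015625. Satisfied.


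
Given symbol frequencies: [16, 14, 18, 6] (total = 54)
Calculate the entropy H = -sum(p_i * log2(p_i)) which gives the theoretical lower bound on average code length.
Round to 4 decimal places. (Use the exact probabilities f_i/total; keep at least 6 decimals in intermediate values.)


Per-symbol terms -p_i * log2(p_i) with p_i = f_i/54:
  p = 16/54 = 0.296296: log2(p) = -1.754888, -p*log2(p) = 0.519967
  p = 14/54 = 0.259259: log2(p) = -1.947533, -p*log2(p) = 0.504916
  p = 18/54 = 0.333333: log2(p) = -1.584963, -p*log2(p) = 0.528321
  p = 6/54 = 0.111111: log2(p) = -3.169925, -p*log2(p) = 0.352214
H = 0.519967 + 0.504916 + 0.528321 + 0.352214 = 1.905418

H = 1.9054 bits/symbol


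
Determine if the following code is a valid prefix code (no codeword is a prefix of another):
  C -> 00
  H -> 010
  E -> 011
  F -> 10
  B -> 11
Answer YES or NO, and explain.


Checking each pair (does one codeword prefix another?):
  C='00' vs H='010': no prefix
  C='00' vs E='011': no prefix
  C='00' vs F='10': no prefix
  C='00' vs B='11': no prefix
  H='010' vs C='00': no prefix
  H='010' vs E='011': no prefix
  H='010' vs F='10': no prefix
  H='010' vs B='11': no prefix
  E='011' vs C='00': no prefix
  E='011' vs H='010': no prefix
  E='011' vs F='10': no prefix
  E='011' vs B='11': no prefix
  F='10' vs C='00': no prefix
  F='10' vs H='010': no prefix
  F='10' vs E='011': no prefix
  F='10' vs B='11': no prefix
  B='11' vs C='00': no prefix
  B='11' vs H='010': no prefix
  B='11' vs E='011': no prefix
  B='11' vs F='10': no prefix
No violation found over all pairs.

YES -- this is a valid prefix code. No codeword is a prefix of any other codeword.


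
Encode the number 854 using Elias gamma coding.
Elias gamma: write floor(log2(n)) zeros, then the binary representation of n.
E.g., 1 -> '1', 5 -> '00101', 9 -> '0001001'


num_bits = floor(log2(854)) + 1 = 10
leading_zeros = num_bits - 1 = 9
binary(854) = 1101010110

Elias gamma(854) = '000000000' + '1101010110' = 0000000001101010110 (19 bits)


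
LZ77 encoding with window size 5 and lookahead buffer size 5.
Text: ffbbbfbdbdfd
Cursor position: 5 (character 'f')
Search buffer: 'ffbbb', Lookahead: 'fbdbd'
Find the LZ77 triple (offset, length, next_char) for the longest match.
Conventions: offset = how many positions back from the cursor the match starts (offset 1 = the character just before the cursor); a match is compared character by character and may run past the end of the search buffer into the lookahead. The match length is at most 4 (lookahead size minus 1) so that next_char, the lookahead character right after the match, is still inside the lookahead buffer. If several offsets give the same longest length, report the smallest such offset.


Try each offset into the search buffer:
  offset=1 (pos 4, char 'b'): match length 0
  offset=2 (pos 3, char 'b'): match length 0
  offset=3 (pos 2, char 'b'): match length 0
  offset=4 (pos 1, char 'f'): match length 2
  offset=5 (pos 0, char 'f'): match length 1
Longest match has length 2 at offset 4.
next_char = character at position 5 + 2 = 7 -> 'd'

Best match: offset=4, length=2 (matching 'fb' starting at position 1)
LZ77 triple: (4, 2, 'd')


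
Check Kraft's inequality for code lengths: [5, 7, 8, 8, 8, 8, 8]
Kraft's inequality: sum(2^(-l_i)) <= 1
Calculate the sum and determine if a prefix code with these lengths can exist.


Sum = 2^(-5) + 2^(-7) + 2^(-8) + 2^(-8) + 2^(-8) + 2^(-8) + 2^(-8)
    = 0.03125 + 0.0078125 + 0.00390625 + 0.00390625 + 0.00390625 + 0.00390625 + 0.00390625
    = 15/256 = 0.05859375
Since 0.05859375 <= 1, Kraft's inequality IS satisfied.
A prefix code with these lengths CAN exist.

Kraft sum = 0.05859375. Satisfied.


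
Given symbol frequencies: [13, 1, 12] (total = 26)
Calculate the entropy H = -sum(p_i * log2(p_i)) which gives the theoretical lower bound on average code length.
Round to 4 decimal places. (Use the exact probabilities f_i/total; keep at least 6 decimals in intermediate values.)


Per-symbol terms -p_i * log2(p_i) with p_i = f_i/26:
  p = 13/26 = 0.500000: log2(p) = -1.000000, -p*log2(p) = 0.500000
  p = 1/26 = 0.038462: log2(p) = -4.700440, -p*log2(p) = 0.180786
  p = 12/26 = 0.461538: log2(p) = -1.115477, -p*log2(p) = 0.514836
H = 0.500000 + 0.180786 + 0.514836 = 1.195622

H = 1.1956 bits/symbol


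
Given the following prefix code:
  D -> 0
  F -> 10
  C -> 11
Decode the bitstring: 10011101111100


Decoding step by step:
Bits 10 -> F
Bits 0 -> D
Bits 11 -> C
Bits 10 -> F
Bits 11 -> C
Bits 11 -> C
Bits 10 -> F
Bits 0 -> D


Decoded message: FDCFCCFD


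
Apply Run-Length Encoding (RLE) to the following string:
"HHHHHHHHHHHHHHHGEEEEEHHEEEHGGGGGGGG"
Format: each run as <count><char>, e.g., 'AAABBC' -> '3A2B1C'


Scanning runs left to right:
  i=0: run of 'H' x 15 -> '15H'
  i=15: run of 'G' x 1 -> '1G'
  i=16: run of 'E' x 5 -> '5E'
  i=21: run of 'H' x 2 -> '2H'
  i=23: run of 'E' x 3 -> '3E'
  i=26: run of 'H' x 1 -> '1H'
  i=27: run of 'G' x 8 -> '8G'

RLE = 15H1G5E2H3E1H8G


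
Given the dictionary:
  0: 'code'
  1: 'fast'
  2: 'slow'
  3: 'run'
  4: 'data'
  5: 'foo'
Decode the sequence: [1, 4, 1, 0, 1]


Look up each index in the dictionary:
  1 -> 'fast'
  4 -> 'data'
  1 -> 'fast'
  0 -> 'code'
  1 -> 'fast'

Decoded: "fast data fast code fast"


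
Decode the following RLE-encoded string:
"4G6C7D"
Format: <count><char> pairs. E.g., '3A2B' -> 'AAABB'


Expanding each <count><char> pair:
  4G -> 'GGGG'
  6C -> 'CCCCCC'
  7D -> 'DDDDDDD'

Decoded = GGGGCCCCCCDDDDDDD


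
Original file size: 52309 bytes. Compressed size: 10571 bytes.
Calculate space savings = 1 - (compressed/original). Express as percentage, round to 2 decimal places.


ratio = compressed/original = 10571/52309 = 0.202088
savings = 1 - ratio = 1 - 0.202088 = 0.797912
as a percentage: 0.797912 * 100 = 79.79%

Space savings = 1 - 10571/52309 = 79.79%


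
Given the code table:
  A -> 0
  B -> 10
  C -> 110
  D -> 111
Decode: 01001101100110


Decoding:
0 -> A
10 -> B
0 -> A
110 -> C
110 -> C
0 -> A
110 -> C


Result: ABACCAC


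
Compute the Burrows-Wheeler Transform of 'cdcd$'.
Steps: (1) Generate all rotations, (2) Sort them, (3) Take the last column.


Rotations (sorted):
  0: $cdcd -> last char: d
  1: cd$cd -> last char: d
  2: cdcd$ -> last char: $
  3: d$cdc -> last char: c
  4: dcd$c -> last char: c


BWT = dd$cc


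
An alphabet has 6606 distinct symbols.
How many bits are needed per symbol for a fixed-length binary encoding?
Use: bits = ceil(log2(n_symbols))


log2(6606) = 12.6896
Bracket: 2^12 = 4096 < 6606 <= 2^13 = 8192
So ceil(log2(6606)) = 13

bits = ceil(log2(6606)) = ceil(12.6896) = 13 bits


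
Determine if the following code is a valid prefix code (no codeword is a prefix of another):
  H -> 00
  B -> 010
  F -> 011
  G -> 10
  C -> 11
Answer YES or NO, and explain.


Checking each pair (does one codeword prefix another?):
  H='00' vs B='010': no prefix
  H='00' vs F='011': no prefix
  H='00' vs G='10': no prefix
  H='00' vs C='11': no prefix
  B='010' vs H='00': no prefix
  B='010' vs F='011': no prefix
  B='010' vs G='10': no prefix
  B='010' vs C='11': no prefix
  F='011' vs H='00': no prefix
  F='011' vs B='010': no prefix
  F='011' vs G='10': no prefix
  F='011' vs C='11': no prefix
  G='10' vs H='00': no prefix
  G='10' vs B='010': no prefix
  G='10' vs F='011': no prefix
  G='10' vs C='11': no prefix
  C='11' vs H='00': no prefix
  C='11' vs B='010': no prefix
  C='11' vs F='011': no prefix
  C='11' vs G='10': no prefix
No violation found over all pairs.

YES -- this is a valid prefix code. No codeword is a prefix of any other codeword.


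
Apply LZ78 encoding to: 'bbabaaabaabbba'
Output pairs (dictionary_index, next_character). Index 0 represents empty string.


LZ78 encoding steps:
Dictionary: {0: ''}
Step 1: w='' (idx 0), next='b' -> output (0, 'b'), add 'b' as idx 1
Step 2: w='b' (idx 1), next='a' -> output (1, 'a'), add 'ba' as idx 2
Step 3: w='ba' (idx 2), next='a' -> output (2, 'a'), add 'baa' as idx 3
Step 4: w='' (idx 0), next='a' -> output (0, 'a'), add 'a' as idx 4
Step 5: w='baa' (idx 3), next='b' -> output (3, 'b'), add 'baab' as idx 5
Step 6: w='b' (idx 1), next='b' -> output (1, 'b'), add 'bb' as idx 6
Step 7: w='a' (idx 4), end of input -> output (4, '')


Encoded: [(0, 'b'), (1, 'a'), (2, 'a'), (0, 'a'), (3, 'b'), (1, 'b'), (4, '')]


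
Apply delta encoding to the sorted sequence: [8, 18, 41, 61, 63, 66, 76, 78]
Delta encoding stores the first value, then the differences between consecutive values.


First value: 8
Deltas:
  18 - 8 = 10
  41 - 18 = 23
  61 - 41 = 20
  63 - 61 = 2
  66 - 63 = 3
  76 - 66 = 10
  78 - 76 = 2


Delta encoded: [8, 10, 23, 20, 2, 3, 10, 2]


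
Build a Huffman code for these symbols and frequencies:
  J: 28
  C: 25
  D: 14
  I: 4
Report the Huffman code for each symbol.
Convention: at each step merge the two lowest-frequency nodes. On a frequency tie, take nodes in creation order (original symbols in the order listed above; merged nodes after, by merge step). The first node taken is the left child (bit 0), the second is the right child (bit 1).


Huffman tree construction:
Step 1: Merge I(4) + D(14) = 18
Step 2: Merge (I+D)(18) + C(25) = 43
Step 3: Merge J(28) + ((I+D)+C)(43) = 71
Read each symbol's code off the tree from the root (left child = 0, right child = 1).

Codes:
  J: 0 (length 1)
  C: 11 (length 2)
  D: 101 (length 3)
  I: 100 (length 3)
Average code length: 132/71 = 1.8592 bits/symbol


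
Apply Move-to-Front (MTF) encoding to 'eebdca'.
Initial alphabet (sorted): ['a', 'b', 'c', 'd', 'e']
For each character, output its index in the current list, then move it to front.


MTF encoding:
'e': index 4 in ['a', 'b', 'c', 'd', 'e'] -> ['e', 'a', 'b', 'c', 'd']
'e': index 0 in ['e', 'a', 'b', 'c', 'd'] -> ['e', 'a', 'b', 'c', 'd']
'b': index 2 in ['e', 'a', 'b', 'c', 'd'] -> ['b', 'e', 'a', 'c', 'd']
'd': index 4 in ['b', 'e', 'a', 'c', 'd'] -> ['d', 'b', 'e', 'a', 'c']
'c': index 4 in ['d', 'b', 'e', 'a', 'c'] -> ['c', 'd', 'b', 'e', 'a']
'a': index 4 in ['c', 'd', 'b', 'e', 'a'] -> ['a', 'c', 'd', 'b', 'e']


Output: [4, 0, 2, 4, 4, 4]


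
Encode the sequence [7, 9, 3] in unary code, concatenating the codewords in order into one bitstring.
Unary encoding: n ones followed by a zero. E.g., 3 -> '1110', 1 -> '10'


Encode each number as n ones followed by a terminating 0:
  7 -> 11111110 (8 bits)
  9 -> 1111111110 (10 bits)
  3 -> 1110 (4 bits)
Total length = 8 + 10 + 4 = 22 bits.

Unary([7, 9, 3]) = 1111111011111111101110 (22 bits)


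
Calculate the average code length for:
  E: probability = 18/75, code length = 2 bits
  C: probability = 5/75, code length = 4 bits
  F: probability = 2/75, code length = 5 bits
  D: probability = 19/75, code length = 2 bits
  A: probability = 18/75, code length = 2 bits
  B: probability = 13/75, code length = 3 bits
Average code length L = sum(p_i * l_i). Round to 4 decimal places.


Weighted contributions p_i * l_i:
  E: (18/75) * 2 = 36/75
  C: (5/75) * 4 = 20/75
  F: (2/75) * 5 = 10/75
  D: (19/75) * 2 = 38/75
  A: (18/75) * 2 = 36/75
  B: (13/75) * 3 = 39/75
Sum = (36 + 20 + 10 + 38 + 36 + 39)/75 = 179/75

L = 179/75 = 2.3867 bits/symbol


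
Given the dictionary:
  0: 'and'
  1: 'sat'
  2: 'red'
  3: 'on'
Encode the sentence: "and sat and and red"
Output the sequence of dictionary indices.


Look up each word in the dictionary:
  'and' -> 0
  'sat' -> 1
  'and' -> 0
  'and' -> 0
  'red' -> 2

Encoded: [0, 1, 0, 0, 2]


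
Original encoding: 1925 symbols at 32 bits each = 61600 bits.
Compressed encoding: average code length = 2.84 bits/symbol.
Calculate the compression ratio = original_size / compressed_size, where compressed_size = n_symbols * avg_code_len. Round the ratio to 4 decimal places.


original_size = n_symbols * orig_bits = 1925 * 32 = 61600 bits
compressed_size = n_symbols * avg_code_len = 1925 * 2.84 = 5467.0 bits
ratio = original_size / compressed_size = 61600 / 5467.0 = 11.2676

Compression ratio = 11.2676


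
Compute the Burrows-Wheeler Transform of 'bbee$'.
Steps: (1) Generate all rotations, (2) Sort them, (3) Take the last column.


Rotations (sorted):
  0: $bbee -> last char: e
  1: bbee$ -> last char: $
  2: bee$b -> last char: b
  3: e$bbe -> last char: e
  4: ee$bb -> last char: b


BWT = e$beb


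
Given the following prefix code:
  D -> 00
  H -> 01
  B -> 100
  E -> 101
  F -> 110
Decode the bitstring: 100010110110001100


Decoding step by step:
Bits 100 -> B
Bits 01 -> H
Bits 01 -> H
Bits 101 -> E
Bits 100 -> B
Bits 01 -> H
Bits 100 -> B


Decoded message: BHHEBHB


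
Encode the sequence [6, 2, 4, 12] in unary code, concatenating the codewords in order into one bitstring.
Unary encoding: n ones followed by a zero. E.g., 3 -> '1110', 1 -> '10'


Encode each number as n ones followed by a terminating 0:
  6 -> 1111110 (7 bits)
  2 -> 110 (3 bits)
  4 -> 11110 (5 bits)
  12 -> 1111111111110 (13 bits)
Total length = 7 + 3 + 5 + 13 = 28 bits.

Unary([6, 2, 4, 12]) = 1111110110111101111111111110 (28 bits)


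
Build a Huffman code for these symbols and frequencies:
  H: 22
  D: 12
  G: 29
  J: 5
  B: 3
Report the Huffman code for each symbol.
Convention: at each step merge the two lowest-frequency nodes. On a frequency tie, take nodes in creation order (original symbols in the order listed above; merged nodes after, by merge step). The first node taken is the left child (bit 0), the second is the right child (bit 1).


Huffman tree construction:
Step 1: Merge B(3) + J(5) = 8
Step 2: Merge (B+J)(8) + D(12) = 20
Step 3: Merge ((B+J)+D)(20) + H(22) = 42
Step 4: Merge G(29) + (((B+J)+D)+H)(42) = 71
Read each symbol's code off the tree from the root (left child = 0, right child = 1).

Codes:
  H: 11 (length 2)
  D: 101 (length 3)
  G: 0 (length 1)
  J: 1001 (length 4)
  B: 1000 (length 4)
Average code length: 141/71 = 1.9859 bits/symbol
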